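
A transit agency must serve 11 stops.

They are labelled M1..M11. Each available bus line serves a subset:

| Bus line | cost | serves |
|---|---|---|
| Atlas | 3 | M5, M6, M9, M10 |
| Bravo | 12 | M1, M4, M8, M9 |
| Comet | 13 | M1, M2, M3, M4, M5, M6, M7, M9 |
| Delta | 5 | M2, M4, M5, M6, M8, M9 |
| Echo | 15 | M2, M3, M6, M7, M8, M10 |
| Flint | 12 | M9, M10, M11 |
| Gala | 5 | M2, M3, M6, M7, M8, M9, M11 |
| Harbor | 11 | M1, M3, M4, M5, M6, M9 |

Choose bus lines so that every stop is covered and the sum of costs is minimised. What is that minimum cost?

Atlas, Gala, Harbor together cover every stop (Atlas ∪ Gala ∪ Harbor = {M1, M2, M3, M4, M5, M6, M7, M8, M9, M10, M11}); total cost 3 + 5 + 11 = 19.
The greedy pick Gala, Atlas, Delta, Harbor costs 24; no covering selection beats 19.

19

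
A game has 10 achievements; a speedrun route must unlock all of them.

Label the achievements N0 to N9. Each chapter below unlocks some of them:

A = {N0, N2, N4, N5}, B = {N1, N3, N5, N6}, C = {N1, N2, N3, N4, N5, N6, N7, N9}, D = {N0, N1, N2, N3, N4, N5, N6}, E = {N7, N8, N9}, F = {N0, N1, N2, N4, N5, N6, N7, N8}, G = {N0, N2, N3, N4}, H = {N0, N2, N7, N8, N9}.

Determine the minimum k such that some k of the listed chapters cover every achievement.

2

Take {D, E}. Their union is {N0, N1, N2, N3, N4, N5, N6, N7, N8, N9}, which is all 10 achievements.
No single chapter has all 10 achievements (the largest, C, has 8), so 2 is optimal.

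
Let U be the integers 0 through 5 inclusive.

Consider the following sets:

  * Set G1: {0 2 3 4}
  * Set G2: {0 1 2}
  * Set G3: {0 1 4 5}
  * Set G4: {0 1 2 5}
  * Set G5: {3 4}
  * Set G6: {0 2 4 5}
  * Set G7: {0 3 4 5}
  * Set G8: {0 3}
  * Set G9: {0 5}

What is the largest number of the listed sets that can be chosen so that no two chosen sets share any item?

G4, G5 are pairwise disjoint (G4={0,1,2,5}; G5={3,4}).
Every remaining set overlaps one of these, and no 3 of the listed sets are pairwise disjoint, so 2 is the maximum.

2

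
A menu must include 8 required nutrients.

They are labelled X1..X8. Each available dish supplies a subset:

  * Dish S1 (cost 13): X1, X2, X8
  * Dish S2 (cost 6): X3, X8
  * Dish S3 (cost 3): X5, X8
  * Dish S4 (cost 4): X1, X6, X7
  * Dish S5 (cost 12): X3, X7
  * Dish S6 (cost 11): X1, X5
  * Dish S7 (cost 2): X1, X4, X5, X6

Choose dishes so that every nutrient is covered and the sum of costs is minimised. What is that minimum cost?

S1, S2, S4, S7 together cover every nutrient (S1 ∪ S2 ∪ S4 ∪ S7 = {X1, X2, X3, X4, X5, X6, X7, X8}); total cost 13 + 6 + 4 + 2 = 25.
No covering selection has total cost below 25.

25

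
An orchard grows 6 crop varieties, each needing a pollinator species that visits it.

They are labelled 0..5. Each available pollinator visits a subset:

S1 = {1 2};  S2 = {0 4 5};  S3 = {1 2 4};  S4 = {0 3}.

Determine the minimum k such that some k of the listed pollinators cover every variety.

Take {S2, S3, S4}. Their union is {0, 1, 2, 3, 4, 5}, which is all 6 varieties.
Only S4 contains 3, so S4 is forced; the remaining 4 varieties need at least 2 more pollinators (each remaining pollinator adds at most 3) — so at least 3 pollinators are needed, and 3 is optimal.

3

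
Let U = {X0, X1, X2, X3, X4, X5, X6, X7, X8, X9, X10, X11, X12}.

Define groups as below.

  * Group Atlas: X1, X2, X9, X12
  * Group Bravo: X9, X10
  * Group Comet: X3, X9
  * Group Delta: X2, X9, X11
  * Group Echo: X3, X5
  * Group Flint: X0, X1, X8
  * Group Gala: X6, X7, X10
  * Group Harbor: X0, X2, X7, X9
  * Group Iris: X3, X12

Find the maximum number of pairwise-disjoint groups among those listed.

Delta, Flint, Gala, Iris are pairwise disjoint (Delta={X2,X9,X11}; Flint={X0,X1,X8}; Gala={X6,X7,X10}; Iris={X3,X12}).
Every remaining group overlaps one of these, and no 5 of the listed groups are pairwise disjoint, so 4 is the maximum.

4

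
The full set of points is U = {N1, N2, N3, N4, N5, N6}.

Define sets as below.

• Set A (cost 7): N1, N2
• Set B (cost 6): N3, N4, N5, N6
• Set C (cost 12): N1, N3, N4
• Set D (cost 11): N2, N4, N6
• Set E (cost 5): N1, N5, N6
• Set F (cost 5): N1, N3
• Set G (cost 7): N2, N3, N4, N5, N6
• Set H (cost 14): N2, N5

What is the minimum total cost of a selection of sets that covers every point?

12

E, G together cover every point (E ∪ G = {N1, N2, N3, N4, N5, N6}); total cost 5 + 7 = 12.
No covering selection has total cost below 12.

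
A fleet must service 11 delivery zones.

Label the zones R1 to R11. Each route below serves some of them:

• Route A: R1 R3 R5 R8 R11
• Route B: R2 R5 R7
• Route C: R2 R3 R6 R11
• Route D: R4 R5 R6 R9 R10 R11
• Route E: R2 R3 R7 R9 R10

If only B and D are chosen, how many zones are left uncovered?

3

Union of B, D = {R2, R4, R5, R6, R7, R9, R10, R11}.
Not covered: R1, R3, R8 — 3 zones.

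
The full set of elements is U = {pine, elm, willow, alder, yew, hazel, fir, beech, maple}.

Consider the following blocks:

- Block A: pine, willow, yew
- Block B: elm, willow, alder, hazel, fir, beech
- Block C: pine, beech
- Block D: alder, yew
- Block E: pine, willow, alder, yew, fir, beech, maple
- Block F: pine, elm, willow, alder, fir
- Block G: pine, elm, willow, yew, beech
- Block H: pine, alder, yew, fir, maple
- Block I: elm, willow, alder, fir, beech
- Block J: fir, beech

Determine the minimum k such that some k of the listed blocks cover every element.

2

B and H together: B ∪ H = {pine, elm, willow, alder, yew, hazel, fir, beech, maple} — every element is covered.
No single block has all 9 elements (the largest, E, has 7), so 2 is optimal.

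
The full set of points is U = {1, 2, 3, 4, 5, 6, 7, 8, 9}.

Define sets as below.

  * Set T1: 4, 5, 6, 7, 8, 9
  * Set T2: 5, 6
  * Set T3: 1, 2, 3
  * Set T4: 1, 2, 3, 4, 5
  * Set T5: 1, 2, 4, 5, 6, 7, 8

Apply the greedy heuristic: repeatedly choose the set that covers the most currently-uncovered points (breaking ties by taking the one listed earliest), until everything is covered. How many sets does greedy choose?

3

Greedy: pick T5 (covers 7 new) → pick T1 (covers 1 new) → pick T3 (covers 1 new). Total picks: 3.
(The true minimum cover uses only 2 sets, so greedy is not optimal here.)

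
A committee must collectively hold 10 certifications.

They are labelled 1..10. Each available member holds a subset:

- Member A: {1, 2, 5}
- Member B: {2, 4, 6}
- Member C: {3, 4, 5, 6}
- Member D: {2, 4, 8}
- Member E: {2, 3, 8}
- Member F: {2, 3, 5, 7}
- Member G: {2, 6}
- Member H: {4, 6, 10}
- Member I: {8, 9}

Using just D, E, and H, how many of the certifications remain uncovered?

4

Union of D, E, H = {2, 3, 4, 6, 8, 10}.
Not covered: 1, 5, 7, 9 — 4 certifications.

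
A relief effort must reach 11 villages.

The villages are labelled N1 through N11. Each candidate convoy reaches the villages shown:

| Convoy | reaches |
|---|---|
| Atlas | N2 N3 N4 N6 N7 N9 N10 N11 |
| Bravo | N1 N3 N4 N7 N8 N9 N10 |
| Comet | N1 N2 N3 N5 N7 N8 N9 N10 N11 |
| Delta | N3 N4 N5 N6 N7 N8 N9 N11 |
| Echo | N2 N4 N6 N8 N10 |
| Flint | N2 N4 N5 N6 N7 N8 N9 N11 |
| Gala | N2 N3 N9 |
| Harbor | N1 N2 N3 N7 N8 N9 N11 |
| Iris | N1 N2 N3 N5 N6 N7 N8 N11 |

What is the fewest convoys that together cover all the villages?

Take {Bravo, Iris}. Their union is {N1, N2, N3, N4, N5, N6, N7, N8, N9, N10, N11}, which is all 11 villages.
No single convoy has all 11 villages (the largest, Comet, has 9), so 2 is optimal.

2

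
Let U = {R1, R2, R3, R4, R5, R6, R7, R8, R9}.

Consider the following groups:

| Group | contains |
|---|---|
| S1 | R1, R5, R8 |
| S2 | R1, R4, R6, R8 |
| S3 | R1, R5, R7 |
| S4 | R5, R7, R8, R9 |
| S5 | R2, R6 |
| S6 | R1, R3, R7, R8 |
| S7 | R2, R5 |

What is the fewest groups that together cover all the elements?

Take {S2, S4, S6, S7}. Their union is {R1, R2, R3, R4, R5, R6, R7, R8, R9}, which is all 9 elements.
Only S6 contains R3, so S6 is forced; the remaining 5 elements need at least 3 more groups (each remaining group adds at most 2) — so at least 4 groups are needed, and 4 is optimal.

4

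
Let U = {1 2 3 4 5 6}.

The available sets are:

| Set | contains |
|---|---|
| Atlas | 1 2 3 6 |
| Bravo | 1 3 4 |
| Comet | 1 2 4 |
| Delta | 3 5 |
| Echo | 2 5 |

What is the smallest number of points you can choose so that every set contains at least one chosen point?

2

H = {2, 3} meets every set (each contains at least one member of H), and |H| = 2.
The sets Comet, Delta are pairwise disjoint, so any hitting set needs a separate point for each — at least 2. Hence 2 is optimal.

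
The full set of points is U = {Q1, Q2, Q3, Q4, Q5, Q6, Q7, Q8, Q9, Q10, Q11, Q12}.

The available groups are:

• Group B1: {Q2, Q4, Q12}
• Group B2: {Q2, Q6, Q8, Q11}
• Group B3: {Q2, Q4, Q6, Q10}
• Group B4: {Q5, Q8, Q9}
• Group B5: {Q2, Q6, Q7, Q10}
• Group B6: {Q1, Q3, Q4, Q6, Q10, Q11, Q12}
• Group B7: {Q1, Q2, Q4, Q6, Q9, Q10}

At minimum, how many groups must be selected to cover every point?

Take {B4, B5, B6}. Their union is {Q1, Q2, Q3, Q4, Q5, Q6, Q7, Q8, Q9, Q10, Q11, Q12}, which is all 12 points.
Only B6 contains Q3, so B6 is forced; the remaining 5 points need at least 2 more groups (each remaining group adds at most 3) — so at least 3 groups are needed, and 3 is optimal.

3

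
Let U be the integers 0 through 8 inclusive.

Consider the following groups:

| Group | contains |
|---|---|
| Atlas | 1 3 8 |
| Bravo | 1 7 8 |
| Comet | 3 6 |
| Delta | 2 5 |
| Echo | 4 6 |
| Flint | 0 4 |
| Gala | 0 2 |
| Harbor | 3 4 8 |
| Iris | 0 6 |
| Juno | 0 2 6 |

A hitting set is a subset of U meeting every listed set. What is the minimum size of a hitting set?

The 4 points {0, 5, 6, 8} hit every group.
The groups Bravo, Comet, Delta, Flint are pairwise disjoint, so any hitting set needs a separate point for each — at least 4. Hence 4 is optimal.

4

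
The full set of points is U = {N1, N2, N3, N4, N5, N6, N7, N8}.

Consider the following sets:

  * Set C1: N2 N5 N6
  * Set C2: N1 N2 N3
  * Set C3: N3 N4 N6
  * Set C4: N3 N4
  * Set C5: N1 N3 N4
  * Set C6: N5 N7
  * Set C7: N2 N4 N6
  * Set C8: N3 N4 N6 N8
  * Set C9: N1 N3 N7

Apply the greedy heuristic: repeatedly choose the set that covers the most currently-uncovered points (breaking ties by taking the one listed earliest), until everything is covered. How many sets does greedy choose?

3

Greedy: pick C8 (covers 4 new) → pick C1 (covers 2 new) → pick C9 (covers 2 new). Total picks: 3.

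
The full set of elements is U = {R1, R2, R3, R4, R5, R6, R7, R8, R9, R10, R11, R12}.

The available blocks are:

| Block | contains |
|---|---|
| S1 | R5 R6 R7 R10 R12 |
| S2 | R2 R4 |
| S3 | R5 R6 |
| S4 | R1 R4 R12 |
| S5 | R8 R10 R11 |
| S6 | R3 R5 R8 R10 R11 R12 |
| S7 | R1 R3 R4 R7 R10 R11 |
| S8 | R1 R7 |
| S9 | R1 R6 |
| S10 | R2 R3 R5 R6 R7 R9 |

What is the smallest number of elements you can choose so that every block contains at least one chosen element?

Take H = {R1, R4, R6, R8}. Each listed block contains at least one of these, so H is a hitting set of size 4.
The blocks S2, S3, S5, S8 are pairwise disjoint, so any hitting set needs a separate element for each — at least 4. Hence 4 is optimal.

4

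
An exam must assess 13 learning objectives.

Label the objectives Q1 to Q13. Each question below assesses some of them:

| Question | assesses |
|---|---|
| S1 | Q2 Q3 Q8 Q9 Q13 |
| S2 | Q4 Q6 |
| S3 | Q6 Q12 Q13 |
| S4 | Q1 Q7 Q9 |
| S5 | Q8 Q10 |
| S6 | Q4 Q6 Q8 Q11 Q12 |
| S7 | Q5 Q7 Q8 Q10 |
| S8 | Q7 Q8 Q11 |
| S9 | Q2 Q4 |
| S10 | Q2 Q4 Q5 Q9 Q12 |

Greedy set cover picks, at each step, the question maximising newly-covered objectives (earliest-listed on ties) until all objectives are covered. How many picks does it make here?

4

Greedy: pick S1 (covers 5 new) → pick S6 (covers 4 new) → pick S7 (covers 3 new) → pick S4 (covers 1 new). Total picks: 4.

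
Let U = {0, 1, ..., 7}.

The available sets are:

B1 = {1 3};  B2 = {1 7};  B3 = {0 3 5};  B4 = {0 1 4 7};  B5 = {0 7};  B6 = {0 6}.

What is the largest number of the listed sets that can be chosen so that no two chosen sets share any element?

2

B2, B6 are pairwise disjoint (B2={1,7}; B6={0,6}).
Every remaining set overlaps one of these, and no 3 of the listed sets are pairwise disjoint, so 2 is the maximum.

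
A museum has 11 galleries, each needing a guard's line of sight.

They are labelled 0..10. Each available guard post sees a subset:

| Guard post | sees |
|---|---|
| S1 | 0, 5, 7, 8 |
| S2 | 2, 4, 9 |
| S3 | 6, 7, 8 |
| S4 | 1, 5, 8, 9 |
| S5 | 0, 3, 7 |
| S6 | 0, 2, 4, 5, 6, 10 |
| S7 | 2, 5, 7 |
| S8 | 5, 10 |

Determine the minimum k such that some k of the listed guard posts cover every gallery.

3

Take {S4, S5, S6}. Their union is {0, 1, 2, 3, 4, 5, 6, 7, 8, 9, 10}, which is all 11 galleries.
Only S4 contains 1, so S4 is forced; the remaining 7 galleries need at least 2 more guard posts (each remaining guard post adds at most 5) — so at least 3 guard posts are needed, and 3 is optimal.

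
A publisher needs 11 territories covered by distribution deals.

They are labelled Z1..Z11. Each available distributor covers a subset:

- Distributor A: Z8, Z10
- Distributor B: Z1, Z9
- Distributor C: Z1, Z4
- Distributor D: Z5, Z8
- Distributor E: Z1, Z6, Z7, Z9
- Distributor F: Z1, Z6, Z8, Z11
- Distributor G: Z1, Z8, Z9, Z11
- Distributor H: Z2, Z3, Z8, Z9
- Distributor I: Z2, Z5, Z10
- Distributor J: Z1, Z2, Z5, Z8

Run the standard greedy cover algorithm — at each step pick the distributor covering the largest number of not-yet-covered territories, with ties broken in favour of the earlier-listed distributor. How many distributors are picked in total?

5

Greedy: pick E (covers 4 new) → pick H (covers 3 new) → pick I (covers 2 new) → pick C (covers 1 new) → pick F (covers 1 new). Total picks: 5.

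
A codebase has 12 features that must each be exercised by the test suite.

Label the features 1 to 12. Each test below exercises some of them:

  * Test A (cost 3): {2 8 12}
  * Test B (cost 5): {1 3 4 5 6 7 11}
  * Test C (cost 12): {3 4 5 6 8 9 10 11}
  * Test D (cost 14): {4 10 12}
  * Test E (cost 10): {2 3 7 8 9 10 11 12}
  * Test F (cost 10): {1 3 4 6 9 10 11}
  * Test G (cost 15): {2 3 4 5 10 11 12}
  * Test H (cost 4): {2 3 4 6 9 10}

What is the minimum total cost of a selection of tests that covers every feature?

A, B, H together cover every feature (A ∪ B ∪ H = {1, 2, 3, 4, 5, 6, 7, 8, 9, 10, 11, 12}); total cost 3 + 5 + 4 = 12.
No covering selection has total cost below 12.

12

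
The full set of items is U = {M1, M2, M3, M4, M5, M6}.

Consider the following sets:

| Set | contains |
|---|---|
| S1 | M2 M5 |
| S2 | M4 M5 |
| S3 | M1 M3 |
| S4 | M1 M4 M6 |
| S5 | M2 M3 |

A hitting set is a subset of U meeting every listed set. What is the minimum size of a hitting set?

The 3 items {M1, M2, M4} hit every set.
No choice of 2 items meets every set, so 3 is the minimum.

3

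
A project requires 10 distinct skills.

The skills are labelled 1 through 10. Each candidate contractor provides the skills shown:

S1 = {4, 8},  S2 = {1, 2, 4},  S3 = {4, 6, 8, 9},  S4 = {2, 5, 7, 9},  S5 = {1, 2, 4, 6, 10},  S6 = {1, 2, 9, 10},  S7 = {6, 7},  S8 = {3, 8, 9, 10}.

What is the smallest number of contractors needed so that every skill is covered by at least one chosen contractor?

S4 and S5 and S8 together: S4 ∪ S5 ∪ S8 = {1, 2, 3, 4, 5, 6, 7, 8, 9, 10} — every skill is covered.
Only S8 contains 3, so S8 is forced; the remaining 6 skills need at least 2 more contractors (each remaining contractor adds at most 4) — so at least 3 contractors are needed, and 3 is optimal.

3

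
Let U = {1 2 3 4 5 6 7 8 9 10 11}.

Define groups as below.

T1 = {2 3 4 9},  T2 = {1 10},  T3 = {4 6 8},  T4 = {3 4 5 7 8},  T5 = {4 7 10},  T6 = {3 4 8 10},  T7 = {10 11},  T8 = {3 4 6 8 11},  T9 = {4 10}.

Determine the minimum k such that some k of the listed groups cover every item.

T1 and T2 and T4 and T8 together: T1 ∪ T2 ∪ T4 ∪ T8 = {1, 2, 3, 4, 5, 6, 7, 8, 9, 10, 11} — every item is covered.
Only T1 contains 2, so T1 is forced; the remaining 7 items need at least 3 more groups (each remaining group adds at most 3) — so at least 4 groups are needed, and 4 is optimal.

4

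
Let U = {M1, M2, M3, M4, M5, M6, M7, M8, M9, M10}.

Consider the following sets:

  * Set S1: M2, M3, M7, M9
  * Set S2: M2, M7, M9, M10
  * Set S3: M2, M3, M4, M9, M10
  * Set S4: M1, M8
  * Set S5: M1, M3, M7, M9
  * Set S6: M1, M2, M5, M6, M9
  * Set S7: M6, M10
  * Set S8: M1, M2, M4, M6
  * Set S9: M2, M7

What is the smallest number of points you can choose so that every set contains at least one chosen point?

3

The 3 points {M1, M7, M10} hit every set.
The sets S4, S7, S9 are pairwise disjoint, so any hitting set needs a separate point for each — at least 3. Hence 3 is optimal.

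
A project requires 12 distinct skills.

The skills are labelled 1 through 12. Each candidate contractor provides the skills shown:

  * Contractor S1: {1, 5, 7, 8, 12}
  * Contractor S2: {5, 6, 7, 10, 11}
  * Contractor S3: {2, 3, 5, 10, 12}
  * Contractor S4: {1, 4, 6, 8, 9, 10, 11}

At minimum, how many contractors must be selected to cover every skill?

Take {S2, S3, S4}. Their union is {1, 2, 3, 4, 5, 6, 7, 8, 9, 10, 11, 12}, which is all 12 skills.
Only S3 contains 2, so S3 is forced; the remaining 7 skills need at least 2 more contractors (each remaining contractor adds at most 6) — so at least 3 contractors are needed, and 3 is optimal.

3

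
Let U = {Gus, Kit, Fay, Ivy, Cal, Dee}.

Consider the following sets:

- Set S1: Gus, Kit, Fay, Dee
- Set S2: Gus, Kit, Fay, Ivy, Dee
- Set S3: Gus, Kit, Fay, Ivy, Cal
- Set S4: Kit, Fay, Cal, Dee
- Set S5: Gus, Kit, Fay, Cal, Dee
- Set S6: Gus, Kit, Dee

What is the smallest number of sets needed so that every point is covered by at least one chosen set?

2

S3 and S6 together: S3 ∪ S6 = {Gus, Kit, Fay, Ivy, Cal, Dee} — every point is covered.
No single set has all 6 points (the largest, S2, has 5), so 2 is optimal.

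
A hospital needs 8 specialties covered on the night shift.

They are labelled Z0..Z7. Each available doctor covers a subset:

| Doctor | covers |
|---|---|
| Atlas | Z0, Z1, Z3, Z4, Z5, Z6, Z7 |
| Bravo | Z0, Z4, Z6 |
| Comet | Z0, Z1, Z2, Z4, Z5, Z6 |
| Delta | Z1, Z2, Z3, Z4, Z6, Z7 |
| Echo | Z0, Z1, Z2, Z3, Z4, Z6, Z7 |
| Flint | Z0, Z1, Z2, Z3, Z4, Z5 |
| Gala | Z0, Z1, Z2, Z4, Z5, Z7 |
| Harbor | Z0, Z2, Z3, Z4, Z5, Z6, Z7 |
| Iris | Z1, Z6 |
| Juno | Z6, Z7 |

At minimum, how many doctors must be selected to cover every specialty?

2

Gala and Harbor together: Gala ∪ Harbor = {Z0, Z1, Z2, Z3, Z4, Z5, Z6, Z7} — every specialty is covered.
No single doctor has all 8 specialties (the largest, Atlas, has 7), so 2 is optimal.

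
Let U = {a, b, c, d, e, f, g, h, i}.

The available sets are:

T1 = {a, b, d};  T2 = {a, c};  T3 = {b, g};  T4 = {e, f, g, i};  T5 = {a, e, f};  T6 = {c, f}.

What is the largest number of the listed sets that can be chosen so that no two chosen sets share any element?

2

T3, T5 are pairwise disjoint (T3={b,g}; T5={a,e,f}).
Every remaining set overlaps one of these, and no 3 of the listed sets are pairwise disjoint, so 2 is the maximum.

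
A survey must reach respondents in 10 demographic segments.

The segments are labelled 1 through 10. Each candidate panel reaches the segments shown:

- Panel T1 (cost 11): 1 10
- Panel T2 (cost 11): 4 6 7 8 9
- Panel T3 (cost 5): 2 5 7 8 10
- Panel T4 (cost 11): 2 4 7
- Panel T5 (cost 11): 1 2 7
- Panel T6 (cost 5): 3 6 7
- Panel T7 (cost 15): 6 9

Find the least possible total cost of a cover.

T2, T3, T5, T6 together cover every segment (T2 ∪ T3 ∪ T5 ∪ T6 = {1, 2, 3, 4, 5, 6, 7, 8, 9, 10}); total cost 11 + 5 + 11 + 5 = 32.
No covering selection has total cost below 32.

32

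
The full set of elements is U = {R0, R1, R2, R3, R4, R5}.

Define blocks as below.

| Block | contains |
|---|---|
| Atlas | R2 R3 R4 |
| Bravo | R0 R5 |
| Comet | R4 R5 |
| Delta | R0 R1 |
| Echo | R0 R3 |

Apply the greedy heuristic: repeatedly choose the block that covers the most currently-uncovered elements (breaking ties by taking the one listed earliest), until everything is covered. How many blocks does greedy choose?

3

Greedy: pick Atlas (covers 3 new) → pick Bravo (covers 2 new) → pick Delta (covers 1 new). Total picks: 3.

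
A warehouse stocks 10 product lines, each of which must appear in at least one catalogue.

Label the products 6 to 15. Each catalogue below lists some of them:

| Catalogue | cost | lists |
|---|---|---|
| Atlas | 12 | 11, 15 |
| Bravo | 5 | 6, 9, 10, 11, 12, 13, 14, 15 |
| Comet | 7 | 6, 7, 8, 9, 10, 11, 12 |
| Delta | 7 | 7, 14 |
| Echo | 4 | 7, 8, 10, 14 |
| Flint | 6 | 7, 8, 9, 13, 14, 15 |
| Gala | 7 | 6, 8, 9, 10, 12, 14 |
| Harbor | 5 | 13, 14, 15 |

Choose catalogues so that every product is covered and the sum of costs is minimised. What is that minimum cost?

Bravo, Echo together cover every product (Bravo ∪ Echo = {6, 7, 8, 9, 10, 11, 12, 13, 14, 15}); total cost 5 + 4 = 9.
No covering selection has total cost below 9.

9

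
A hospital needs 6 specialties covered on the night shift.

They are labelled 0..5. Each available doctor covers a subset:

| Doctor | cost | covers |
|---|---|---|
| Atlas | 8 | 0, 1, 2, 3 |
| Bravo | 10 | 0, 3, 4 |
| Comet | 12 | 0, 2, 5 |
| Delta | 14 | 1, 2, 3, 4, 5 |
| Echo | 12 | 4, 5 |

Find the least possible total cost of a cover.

20

Atlas, Echo together cover every specialty (Atlas ∪ Echo = {0, 1, 2, 3, 4, 5}); total cost 8 + 12 = 20.
No covering selection has total cost below 20.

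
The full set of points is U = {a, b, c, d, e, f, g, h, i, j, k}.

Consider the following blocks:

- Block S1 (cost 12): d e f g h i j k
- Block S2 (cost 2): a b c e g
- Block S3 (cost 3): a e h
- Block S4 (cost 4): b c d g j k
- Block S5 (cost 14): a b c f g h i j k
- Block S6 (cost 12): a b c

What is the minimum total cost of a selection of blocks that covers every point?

14

S1, S2 together cover every point (S1 ∪ S2 = {a, b, c, d, e, f, g, h, i, j, k}); total cost 12 + 2 = 14.
The greedy pick S2, S4, S3, S1 costs 21; no covering selection beats 14.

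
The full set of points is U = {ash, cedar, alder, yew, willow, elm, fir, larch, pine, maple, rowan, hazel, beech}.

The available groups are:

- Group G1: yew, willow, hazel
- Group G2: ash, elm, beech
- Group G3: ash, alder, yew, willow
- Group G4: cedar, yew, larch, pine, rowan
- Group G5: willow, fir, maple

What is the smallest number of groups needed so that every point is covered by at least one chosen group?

G1, G2, G3, G4, and G5 cover everything between them: the union {ash, cedar, alder, yew, willow, elm, fir, larch, pine, maple, rowan, hazel, beech} is all of U.
No 4 of the 5 groups cover everything (all 5 combinations miss at least one point), so 5 is optimal.

5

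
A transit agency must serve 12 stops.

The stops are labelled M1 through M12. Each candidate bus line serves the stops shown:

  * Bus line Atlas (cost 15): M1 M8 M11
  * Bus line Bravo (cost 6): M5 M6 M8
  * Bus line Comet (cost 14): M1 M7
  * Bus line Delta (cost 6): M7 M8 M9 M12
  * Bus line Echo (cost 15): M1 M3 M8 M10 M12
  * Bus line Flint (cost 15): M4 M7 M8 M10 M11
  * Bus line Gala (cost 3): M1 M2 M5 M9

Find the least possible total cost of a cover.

39

Bravo, Echo, Flint, Gala together cover every stop (Bravo ∪ Echo ∪ Flint ∪ Gala = {M1, M2, M3, M4, M5, M6, M7, M8, M9, M10, M11, M12}); total cost 6 + 15 + 15 + 3 = 39.
The greedy pick Gala, Delta, Flint, Bravo, Echo costs 45; no covering selection beats 39.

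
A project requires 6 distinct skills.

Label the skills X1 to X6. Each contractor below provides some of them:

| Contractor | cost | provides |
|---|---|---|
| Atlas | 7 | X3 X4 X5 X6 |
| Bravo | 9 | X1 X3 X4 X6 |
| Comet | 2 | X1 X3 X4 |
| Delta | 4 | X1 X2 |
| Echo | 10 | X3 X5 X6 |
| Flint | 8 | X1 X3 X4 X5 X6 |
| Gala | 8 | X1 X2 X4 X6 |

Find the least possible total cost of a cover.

11

Atlas, Delta together cover every skill (Atlas ∪ Delta = {X1, X2, X3, X4, X5, X6}); total cost 7 + 4 = 11.
The greedy pick Comet, Atlas, Delta costs 13; no covering selection beats 11.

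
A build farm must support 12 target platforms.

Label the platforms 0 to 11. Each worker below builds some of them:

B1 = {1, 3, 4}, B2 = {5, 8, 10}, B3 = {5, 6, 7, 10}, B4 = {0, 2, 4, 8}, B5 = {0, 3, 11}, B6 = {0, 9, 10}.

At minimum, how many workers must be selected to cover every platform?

B1 and B3 and B4 and B5 and B6 together: B1 ∪ B3 ∪ B4 ∪ B5 ∪ B6 = {0, 1, 2, 3, 4, 5, 6, 7, 8, 9, 10, 11} — every platform is covered.
No 4 of the 6 workers cover everything (all 15 combinations miss at least one platform), so 5 is optimal.

5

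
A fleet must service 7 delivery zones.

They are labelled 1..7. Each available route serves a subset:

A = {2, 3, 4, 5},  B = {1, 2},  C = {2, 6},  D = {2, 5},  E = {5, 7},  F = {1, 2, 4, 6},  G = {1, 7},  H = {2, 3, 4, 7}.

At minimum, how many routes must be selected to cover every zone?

Take {E, F, H}. Their union is {1, 2, 3, 4, 5, 6, 7}, which is all 7 zones.
No 2 of the 8 routes cover everything (all 28 combinations miss at least one zone), so 3 is optimal.

3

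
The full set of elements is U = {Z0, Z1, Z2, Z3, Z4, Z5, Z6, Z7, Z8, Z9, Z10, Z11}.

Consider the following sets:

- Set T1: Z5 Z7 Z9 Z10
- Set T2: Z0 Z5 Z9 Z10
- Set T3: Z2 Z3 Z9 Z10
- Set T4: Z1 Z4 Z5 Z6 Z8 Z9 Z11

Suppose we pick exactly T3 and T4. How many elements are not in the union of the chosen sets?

2

Union of T3, T4 = {Z1, Z2, Z3, Z4, Z5, Z6, Z8, Z9, Z10, Z11}.
Not covered: Z0, Z7 — 2 elements.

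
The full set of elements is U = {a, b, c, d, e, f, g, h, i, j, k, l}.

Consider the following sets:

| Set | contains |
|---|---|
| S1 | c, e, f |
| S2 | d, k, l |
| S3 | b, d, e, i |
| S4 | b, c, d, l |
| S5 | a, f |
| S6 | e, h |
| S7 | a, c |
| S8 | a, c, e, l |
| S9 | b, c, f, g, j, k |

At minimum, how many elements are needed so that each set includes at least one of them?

4

The 4 elements {a, e, f, l} hit every set.
No choice of 3 elements meets every set, so 4 is the minimum.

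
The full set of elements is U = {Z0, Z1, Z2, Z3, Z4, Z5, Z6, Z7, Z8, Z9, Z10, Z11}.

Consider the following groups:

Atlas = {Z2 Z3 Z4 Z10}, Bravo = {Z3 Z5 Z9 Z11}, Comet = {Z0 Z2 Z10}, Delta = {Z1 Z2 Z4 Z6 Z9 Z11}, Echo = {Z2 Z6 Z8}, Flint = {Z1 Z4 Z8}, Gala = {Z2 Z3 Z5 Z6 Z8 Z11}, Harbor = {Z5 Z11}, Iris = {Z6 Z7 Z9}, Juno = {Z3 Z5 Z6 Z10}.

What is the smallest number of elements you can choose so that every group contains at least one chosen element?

The 4 elements {Z2, Z4, Z6, Z11} hit every group.
The groups Comet, Flint, Harbor, Iris are pairwise disjoint, so any hitting set needs a separate element for each — at least 4. Hence 4 is optimal.

4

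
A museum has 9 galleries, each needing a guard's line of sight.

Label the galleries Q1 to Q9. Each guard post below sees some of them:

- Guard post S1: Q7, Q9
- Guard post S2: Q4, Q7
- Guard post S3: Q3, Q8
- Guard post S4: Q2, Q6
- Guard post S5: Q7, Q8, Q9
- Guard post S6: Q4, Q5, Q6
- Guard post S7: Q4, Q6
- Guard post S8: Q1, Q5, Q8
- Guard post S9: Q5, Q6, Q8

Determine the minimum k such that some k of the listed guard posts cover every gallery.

5

Take {S1, S2, S3, S4, S8}. Their union is {Q1, Q2, Q3, Q4, Q5, Q6, Q7, Q8, Q9}, which is all 9 galleries.
No 4 of the 9 guard posts cover everything (all 126 combinations miss at least one gallery), so 5 is optimal.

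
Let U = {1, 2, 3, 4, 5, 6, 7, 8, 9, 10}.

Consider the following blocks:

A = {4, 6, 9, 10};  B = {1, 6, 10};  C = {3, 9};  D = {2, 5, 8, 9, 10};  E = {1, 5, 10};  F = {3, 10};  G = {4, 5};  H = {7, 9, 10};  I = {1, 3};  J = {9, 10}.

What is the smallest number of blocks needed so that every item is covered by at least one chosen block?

4

A and D and H and I together: A ∪ D ∪ H ∪ I = {1, 2, 3, 4, 5, 6, 7, 8, 9, 10} — every item is covered.
Only D contains 2, so D is forced; the remaining 5 items need at least 3 more blocks (each remaining block adds at most 2) — so at least 4 blocks are needed, and 4 is optimal.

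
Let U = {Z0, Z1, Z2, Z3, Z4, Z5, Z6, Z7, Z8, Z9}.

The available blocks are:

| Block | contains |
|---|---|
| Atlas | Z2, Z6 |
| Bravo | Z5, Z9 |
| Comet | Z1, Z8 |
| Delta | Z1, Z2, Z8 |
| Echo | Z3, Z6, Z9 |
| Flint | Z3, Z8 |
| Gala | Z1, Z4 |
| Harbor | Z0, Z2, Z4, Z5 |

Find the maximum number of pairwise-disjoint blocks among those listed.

Atlas, Bravo, Flint, Gala are pairwise disjoint (Atlas={Z2,Z6}; Bravo={Z5,Z9}; Flint={Z3,Z8}; Gala={Z1,Z4}).
Every remaining block overlaps one of these, and no 5 of the listed blocks are pairwise disjoint, so 4 is the maximum.

4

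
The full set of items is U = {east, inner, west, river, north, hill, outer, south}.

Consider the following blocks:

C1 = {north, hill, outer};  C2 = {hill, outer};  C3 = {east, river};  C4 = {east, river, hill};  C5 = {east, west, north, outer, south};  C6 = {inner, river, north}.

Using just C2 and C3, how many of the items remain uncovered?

Union of C2, C3 = {east, river, hill, outer}.
Not covered: inner, west, north, south — 4 items.

4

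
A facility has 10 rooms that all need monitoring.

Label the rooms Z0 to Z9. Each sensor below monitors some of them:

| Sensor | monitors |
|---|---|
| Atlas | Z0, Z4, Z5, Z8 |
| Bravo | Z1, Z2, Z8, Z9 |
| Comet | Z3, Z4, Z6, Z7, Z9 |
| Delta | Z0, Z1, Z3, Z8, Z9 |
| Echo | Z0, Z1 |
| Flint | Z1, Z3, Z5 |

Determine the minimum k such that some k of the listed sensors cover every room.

3

Atlas and Bravo and Comet together: Atlas ∪ Bravo ∪ Comet = {Z0, Z1, Z2, Z3, Z4, Z5, Z6, Z7, Z8, Z9} — every room is covered.
Only Bravo contains Z2, so Bravo is forced; the remaining 6 rooms need at least 2 more sensors (each remaining sensor adds at most 4) — so at least 3 sensors are needed, and 3 is optimal.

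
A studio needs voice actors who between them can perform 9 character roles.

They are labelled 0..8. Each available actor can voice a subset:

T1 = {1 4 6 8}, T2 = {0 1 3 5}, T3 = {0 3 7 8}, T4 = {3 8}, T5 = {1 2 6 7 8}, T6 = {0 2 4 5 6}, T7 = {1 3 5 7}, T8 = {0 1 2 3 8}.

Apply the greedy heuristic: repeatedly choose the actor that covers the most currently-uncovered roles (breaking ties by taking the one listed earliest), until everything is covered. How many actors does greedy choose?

3

Greedy: pick T5 (covers 5 new) → pick T2 (covers 3 new) → pick T1 (covers 1 new). Total picks: 3.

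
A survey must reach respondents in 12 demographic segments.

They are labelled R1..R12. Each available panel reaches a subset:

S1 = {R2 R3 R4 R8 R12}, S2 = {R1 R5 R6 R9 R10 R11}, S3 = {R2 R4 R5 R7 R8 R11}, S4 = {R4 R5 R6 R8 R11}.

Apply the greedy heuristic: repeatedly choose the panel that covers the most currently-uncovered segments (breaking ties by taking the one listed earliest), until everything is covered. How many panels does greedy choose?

3

Greedy: pick S2 (covers 6 new) → pick S1 (covers 5 new) → pick S3 (covers 1 new). Total picks: 3.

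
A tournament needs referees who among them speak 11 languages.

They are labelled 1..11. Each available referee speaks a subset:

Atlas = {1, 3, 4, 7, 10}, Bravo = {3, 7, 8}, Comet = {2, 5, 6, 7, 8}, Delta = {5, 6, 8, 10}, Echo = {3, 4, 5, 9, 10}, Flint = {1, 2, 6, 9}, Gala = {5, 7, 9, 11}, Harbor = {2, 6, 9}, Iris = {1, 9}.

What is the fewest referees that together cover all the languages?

Atlas and Comet and Gala together: Atlas ∪ Comet ∪ Gala = {1, 2, 3, 4, 5, 6, 7, 8, 9, 10, 11} — every language is covered.
Each referee has at most 5 languages, and 2·5 = 10 < 11 — so at least 3 referees are needed, and 3 is optimal.

3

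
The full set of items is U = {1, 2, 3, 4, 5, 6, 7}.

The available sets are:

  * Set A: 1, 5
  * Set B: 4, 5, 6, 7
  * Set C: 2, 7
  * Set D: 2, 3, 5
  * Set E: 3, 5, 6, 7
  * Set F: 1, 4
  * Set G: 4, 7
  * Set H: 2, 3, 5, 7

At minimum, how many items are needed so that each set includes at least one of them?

The 3 items {4, 5, 7} hit every set.
No choice of 2 items meets every set, so 3 is the minimum.

3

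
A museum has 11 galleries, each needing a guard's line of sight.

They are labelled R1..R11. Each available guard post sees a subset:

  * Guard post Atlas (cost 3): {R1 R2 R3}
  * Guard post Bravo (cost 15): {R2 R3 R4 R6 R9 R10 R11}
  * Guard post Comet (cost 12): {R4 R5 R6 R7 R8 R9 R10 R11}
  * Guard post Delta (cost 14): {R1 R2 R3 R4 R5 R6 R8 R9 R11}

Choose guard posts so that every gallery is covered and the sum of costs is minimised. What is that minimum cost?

Atlas, Comet together cover every gallery (Atlas ∪ Comet = {R1, R2, R3, R4, R5, R6, R7, R8, R9, R10, R11}); total cost 3 + 12 = 15.
No covering selection has total cost below 15.

15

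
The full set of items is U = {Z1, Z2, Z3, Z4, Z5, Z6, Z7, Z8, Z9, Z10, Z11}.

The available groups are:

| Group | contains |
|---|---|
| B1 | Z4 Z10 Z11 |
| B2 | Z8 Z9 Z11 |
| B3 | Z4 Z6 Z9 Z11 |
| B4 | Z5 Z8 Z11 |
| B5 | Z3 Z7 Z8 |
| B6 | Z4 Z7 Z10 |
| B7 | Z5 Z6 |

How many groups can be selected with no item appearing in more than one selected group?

B2, B6, B7 are pairwise disjoint (B2={Z8,Z9,Z11}; B6={Z4,Z7,Z10}; B7={Z5,Z6}).
Every remaining group overlaps one of these, and no 4 of the listed groups are pairwise disjoint, so 3 is the maximum.

3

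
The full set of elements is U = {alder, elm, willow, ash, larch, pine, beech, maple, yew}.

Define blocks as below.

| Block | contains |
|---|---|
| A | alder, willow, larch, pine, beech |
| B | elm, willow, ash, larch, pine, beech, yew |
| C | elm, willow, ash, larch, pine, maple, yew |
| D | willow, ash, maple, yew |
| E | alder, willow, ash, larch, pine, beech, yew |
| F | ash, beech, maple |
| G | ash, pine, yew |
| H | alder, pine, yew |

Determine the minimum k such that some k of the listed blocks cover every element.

C and E cover everything between them: the union {alder, elm, willow, ash, larch, pine, beech, maple, yew} is all of U.
No single block has all 9 elements (the largest, B, has 7), so 2 is optimal.

2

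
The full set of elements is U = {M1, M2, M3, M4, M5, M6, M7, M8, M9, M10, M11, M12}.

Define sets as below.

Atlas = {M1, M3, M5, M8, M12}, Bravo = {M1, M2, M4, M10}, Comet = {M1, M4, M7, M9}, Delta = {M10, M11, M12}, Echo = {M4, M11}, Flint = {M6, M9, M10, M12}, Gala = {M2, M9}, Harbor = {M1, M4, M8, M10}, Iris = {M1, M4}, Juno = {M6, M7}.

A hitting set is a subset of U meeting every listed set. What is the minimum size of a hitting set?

H = {M1, M7, M9, M11} meets every set (each contains at least one member of H), and |H| = 4.
The sets Atlas, Echo, Gala, Juno are pairwise disjoint, so any hitting set needs a separate element for each — at least 4. Hence 4 is optimal.

4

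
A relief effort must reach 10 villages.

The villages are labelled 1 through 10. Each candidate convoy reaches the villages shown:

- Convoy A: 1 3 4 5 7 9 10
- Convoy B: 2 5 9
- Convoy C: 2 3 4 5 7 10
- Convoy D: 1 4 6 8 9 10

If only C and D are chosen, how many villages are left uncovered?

Union of C, D = {1, 2, 3, 4, 5, 6, 7, 8, 9, 10} — that's every village, so 0 are uncovered.

0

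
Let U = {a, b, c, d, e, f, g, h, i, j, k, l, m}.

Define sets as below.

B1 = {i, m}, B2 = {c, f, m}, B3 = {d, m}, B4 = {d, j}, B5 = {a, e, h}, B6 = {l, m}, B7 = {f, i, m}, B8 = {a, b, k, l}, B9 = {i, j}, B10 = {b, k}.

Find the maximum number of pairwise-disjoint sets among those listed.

4

B1, B4, B5, B10 are pairwise disjoint (B1={i,m}; B4={d,j}; B5={a,e,h}; B10={b,k}).
Every remaining set overlaps one of these, and no 5 of the listed sets are pairwise disjoint, so 4 is the maximum.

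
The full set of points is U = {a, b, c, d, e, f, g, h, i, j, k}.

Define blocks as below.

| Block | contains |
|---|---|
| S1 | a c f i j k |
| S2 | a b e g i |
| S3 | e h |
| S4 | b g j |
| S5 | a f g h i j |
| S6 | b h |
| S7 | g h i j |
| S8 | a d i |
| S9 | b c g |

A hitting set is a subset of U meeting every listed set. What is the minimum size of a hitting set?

Take T = {a, b, h}. Each listed block contains at least one of these, so T is a hitting set of size 3.
The blocks S3, S4, S8 are pairwise disjoint, so any hitting set needs a separate point for each — at least 3. Hence 3 is optimal.

3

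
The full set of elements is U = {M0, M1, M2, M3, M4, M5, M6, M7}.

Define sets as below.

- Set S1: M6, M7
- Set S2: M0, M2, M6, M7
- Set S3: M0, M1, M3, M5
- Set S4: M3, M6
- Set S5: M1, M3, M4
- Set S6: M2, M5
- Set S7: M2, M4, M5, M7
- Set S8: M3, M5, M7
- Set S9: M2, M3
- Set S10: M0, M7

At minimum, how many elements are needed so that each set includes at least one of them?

3

H = {M2, M3, M7} meets every set (each contains at least one member of H), and |H| = 3.
The sets S4, S6, S10 are pairwise disjoint, so any hitting set needs a separate element for each — at least 3. Hence 3 is optimal.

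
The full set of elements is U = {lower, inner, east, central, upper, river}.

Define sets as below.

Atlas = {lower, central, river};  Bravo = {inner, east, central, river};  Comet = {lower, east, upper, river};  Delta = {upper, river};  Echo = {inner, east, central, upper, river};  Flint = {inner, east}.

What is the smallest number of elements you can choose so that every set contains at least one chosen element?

The 2 elements {east, river} hit every set.
The sets Delta, Flint are pairwise disjoint, so any hitting set needs a separate element for each — at least 2. Hence 2 is optimal.

2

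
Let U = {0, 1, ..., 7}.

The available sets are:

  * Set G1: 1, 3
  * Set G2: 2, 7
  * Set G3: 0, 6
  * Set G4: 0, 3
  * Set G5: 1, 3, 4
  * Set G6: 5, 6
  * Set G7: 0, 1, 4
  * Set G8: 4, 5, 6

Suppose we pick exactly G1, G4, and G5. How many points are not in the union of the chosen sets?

4

Union of G1, G4, G5 = {0, 1, 3, 4}.
Not covered: 2, 5, 6, 7 — 4 points.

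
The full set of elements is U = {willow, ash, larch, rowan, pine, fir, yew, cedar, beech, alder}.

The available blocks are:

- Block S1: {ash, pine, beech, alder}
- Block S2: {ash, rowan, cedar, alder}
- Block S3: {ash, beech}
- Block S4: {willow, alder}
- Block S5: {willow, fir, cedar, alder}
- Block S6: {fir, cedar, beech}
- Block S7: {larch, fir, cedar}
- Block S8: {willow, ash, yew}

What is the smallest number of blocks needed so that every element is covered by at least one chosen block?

S1 and S2 and S7 and S8 together: S1 ∪ S2 ∪ S7 ∪ S8 = {willow, ash, larch, rowan, pine, fir, yew, cedar, beech, alder} — every element is covered.
Only S2 contains rowan, so S2 is forced; the remaining 6 elements need at least 3 more blocks (each remaining block adds at most 2) — so at least 4 blocks are needed, and 4 is optimal.

4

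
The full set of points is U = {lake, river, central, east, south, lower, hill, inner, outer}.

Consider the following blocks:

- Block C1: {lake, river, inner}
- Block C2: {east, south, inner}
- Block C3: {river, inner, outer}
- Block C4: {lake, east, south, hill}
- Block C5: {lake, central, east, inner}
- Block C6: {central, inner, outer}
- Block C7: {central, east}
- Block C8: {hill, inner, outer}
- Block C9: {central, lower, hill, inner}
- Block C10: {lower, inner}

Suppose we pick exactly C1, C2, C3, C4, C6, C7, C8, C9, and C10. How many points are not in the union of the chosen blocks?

Union of C1, C2, C3, C4, C6, C7, C8, C9, C10 = {lake, river, central, east, south, lower, hill, inner, outer} — that's every point, so 0 are uncovered.

0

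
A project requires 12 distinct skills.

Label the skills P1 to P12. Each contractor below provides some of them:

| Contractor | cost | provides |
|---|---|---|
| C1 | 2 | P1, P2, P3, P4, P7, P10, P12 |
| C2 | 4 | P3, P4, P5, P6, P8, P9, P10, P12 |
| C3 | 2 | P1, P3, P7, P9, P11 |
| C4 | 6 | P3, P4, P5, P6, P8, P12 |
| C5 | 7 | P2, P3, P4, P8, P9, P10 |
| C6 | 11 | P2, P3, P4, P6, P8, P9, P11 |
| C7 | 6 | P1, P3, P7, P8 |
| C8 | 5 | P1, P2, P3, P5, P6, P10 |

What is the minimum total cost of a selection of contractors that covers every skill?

8

C1, C2, C3 together cover every skill (C1 ∪ C2 ∪ C3 = {P1, P2, P3, P4, P5, P6, P7, P8, P9, P10, P11, P12}); total cost 2 + 4 + 2 = 8.
No covering selection has total cost below 8.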